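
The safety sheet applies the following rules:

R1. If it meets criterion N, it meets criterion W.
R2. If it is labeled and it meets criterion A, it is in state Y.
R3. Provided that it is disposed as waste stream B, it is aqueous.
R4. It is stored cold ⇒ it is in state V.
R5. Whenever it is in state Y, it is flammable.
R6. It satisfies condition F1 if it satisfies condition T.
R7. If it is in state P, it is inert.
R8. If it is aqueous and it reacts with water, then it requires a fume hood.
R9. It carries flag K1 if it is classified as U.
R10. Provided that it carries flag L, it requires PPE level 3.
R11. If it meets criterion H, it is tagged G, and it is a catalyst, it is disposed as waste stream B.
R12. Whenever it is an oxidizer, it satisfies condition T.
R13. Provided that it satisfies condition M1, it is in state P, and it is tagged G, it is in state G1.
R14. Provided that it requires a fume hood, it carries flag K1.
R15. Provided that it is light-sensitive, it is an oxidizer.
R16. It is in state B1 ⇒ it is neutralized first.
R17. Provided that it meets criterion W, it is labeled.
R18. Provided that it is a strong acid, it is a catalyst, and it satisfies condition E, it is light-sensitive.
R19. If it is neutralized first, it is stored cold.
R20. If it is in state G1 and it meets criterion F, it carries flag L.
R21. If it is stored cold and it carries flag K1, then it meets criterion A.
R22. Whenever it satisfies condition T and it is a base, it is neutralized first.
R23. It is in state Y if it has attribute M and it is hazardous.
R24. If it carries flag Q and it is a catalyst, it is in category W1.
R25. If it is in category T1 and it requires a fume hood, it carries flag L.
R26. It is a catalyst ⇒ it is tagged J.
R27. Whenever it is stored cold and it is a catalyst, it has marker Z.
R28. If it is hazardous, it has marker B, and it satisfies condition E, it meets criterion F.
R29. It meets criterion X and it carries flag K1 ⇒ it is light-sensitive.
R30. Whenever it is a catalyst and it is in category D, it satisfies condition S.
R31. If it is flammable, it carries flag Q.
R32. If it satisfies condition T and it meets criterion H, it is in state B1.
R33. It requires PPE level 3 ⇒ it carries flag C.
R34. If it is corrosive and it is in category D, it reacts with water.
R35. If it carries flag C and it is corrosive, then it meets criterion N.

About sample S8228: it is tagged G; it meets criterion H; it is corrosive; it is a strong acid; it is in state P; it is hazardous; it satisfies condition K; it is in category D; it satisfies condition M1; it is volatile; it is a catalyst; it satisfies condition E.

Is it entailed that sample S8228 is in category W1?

Forward chaining from the given facts derives: is inert, is disposed as waste stream B, is in state G1, is light-sensitive, is tagged J, satisfies condition S, reacts with water, is aqueous, requires a fume hood, carries flag K1, is an oxidizer, satisfies condition T, is in state B1, satisfies condition F1, is neutralized first, is stored cold, meets criterion A, has marker Z, is in state V.
The only rule concluding "it is in category W1" is R24, which needs "it carries flag Q"; that is never established.

No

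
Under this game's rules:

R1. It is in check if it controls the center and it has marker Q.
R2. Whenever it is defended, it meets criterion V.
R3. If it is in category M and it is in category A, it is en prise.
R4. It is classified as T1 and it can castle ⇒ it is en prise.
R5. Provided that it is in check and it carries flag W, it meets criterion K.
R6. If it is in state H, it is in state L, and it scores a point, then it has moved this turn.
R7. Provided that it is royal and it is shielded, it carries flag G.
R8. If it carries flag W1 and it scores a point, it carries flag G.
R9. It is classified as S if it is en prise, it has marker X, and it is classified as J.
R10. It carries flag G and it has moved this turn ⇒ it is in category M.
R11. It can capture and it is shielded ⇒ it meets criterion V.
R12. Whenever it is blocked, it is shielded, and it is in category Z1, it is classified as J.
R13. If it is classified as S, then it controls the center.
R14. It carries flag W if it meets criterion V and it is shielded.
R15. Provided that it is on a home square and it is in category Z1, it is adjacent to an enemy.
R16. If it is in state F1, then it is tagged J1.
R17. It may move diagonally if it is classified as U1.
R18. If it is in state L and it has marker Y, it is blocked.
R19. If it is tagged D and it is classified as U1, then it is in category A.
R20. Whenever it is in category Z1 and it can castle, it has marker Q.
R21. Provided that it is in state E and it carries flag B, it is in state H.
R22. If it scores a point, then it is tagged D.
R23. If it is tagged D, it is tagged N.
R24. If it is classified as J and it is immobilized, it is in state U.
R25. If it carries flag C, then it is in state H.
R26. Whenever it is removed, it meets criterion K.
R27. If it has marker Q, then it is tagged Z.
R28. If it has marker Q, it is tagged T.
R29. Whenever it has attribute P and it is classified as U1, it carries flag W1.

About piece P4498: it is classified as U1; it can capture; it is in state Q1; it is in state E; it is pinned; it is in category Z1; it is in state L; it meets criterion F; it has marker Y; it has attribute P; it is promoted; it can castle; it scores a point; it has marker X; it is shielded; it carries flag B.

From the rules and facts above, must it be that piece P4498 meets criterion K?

Yes

By R11 (it can capture, it is shielded): it meets criterion V.
By R14 (it meets criterion V, it is shielded): it carries flag W.
By R18 (it is in state L, it has marker Y): it is blocked.
By R20 (it is in category Z1, it can castle): it has marker Q.
By R21 (it is in state E, it carries flag B): it is in state H.
By R22 (it scores a point): it is tagged D.
By R29 (it has attribute P, it is classified as U1): it carries flag W1.
By R6 (it is in state H, it is in state L, it scores a point): it has moved this turn.
By R8 (it carries flag W1, it scores a point): it carries flag G.
By R10 (it carries flag G, it has moved this turn): it is in category M.
By R12 (it is blocked, it is shielded, it is in category Z1): it is classified as J.
By R19 (it is tagged D, it is classified as U1): it is in category A.
By R3 (it is in category M, it is in category A): it is en prise.
By R9 (it is en prise, it has marker X, it is classified as J): it is classified as S.
By R13 (it is classified as S): it controls the center.
By R1 (it controls the center, it has marker Q): it is in check.
By R5 (it is in check, it carries flag W): it meets criterion K.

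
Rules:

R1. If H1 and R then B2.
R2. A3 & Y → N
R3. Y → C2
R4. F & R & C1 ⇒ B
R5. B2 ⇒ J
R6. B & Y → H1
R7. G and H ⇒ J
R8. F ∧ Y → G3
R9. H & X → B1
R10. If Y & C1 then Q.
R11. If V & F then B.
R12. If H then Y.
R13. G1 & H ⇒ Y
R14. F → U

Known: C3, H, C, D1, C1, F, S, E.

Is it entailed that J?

No

Forward chaining from the given facts derives: Y, U, C2, G3, Q.
Rules concluding J: R5 needs B2; R7 needs G — none of these are established.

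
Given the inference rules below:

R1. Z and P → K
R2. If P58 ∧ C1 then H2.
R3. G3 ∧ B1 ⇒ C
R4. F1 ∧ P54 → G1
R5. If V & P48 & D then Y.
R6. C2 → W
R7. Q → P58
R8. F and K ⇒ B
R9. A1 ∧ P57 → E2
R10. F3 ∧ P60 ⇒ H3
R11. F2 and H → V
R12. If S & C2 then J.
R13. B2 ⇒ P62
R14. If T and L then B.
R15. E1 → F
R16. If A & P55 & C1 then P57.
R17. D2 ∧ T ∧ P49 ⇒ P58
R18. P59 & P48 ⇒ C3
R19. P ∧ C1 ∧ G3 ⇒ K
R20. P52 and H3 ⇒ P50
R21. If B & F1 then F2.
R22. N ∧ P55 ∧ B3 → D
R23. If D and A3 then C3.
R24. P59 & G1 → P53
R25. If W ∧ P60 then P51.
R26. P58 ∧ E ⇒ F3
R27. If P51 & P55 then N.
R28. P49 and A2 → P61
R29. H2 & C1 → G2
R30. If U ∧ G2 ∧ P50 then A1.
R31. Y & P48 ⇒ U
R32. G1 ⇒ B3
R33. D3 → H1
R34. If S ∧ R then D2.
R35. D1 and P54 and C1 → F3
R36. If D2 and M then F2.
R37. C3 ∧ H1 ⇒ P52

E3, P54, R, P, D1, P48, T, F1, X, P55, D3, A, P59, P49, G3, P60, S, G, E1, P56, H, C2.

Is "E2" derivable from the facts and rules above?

No

Forward chaining from the given facts derives: G1, W, J, F, C3, P53, P51, N, B3, H1, D2, P52, P58, D.
The only rule concluding E2 is R9, which needs A1; that is never established.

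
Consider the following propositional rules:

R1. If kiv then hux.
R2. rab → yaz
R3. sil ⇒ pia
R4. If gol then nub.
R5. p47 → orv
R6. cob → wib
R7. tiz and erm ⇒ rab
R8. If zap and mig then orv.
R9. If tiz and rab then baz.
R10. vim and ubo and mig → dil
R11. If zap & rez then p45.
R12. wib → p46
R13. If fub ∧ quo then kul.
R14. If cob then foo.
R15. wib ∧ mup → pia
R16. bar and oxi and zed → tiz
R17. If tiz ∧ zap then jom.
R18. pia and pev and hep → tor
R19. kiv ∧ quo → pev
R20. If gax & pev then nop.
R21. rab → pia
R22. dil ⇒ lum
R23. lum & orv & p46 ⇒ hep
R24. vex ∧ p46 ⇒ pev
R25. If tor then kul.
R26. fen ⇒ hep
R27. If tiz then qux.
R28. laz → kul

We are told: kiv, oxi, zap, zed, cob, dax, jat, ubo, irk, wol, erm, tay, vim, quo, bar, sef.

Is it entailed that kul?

Forward chaining from the given facts derives: hux, wib, p46, foo, tiz, jom, pev, qux, rab, baz, pia, yaz.
Rules concluding kul: R13 needs fub; R25 needs tor; R28 needs laz — none of these are established.

No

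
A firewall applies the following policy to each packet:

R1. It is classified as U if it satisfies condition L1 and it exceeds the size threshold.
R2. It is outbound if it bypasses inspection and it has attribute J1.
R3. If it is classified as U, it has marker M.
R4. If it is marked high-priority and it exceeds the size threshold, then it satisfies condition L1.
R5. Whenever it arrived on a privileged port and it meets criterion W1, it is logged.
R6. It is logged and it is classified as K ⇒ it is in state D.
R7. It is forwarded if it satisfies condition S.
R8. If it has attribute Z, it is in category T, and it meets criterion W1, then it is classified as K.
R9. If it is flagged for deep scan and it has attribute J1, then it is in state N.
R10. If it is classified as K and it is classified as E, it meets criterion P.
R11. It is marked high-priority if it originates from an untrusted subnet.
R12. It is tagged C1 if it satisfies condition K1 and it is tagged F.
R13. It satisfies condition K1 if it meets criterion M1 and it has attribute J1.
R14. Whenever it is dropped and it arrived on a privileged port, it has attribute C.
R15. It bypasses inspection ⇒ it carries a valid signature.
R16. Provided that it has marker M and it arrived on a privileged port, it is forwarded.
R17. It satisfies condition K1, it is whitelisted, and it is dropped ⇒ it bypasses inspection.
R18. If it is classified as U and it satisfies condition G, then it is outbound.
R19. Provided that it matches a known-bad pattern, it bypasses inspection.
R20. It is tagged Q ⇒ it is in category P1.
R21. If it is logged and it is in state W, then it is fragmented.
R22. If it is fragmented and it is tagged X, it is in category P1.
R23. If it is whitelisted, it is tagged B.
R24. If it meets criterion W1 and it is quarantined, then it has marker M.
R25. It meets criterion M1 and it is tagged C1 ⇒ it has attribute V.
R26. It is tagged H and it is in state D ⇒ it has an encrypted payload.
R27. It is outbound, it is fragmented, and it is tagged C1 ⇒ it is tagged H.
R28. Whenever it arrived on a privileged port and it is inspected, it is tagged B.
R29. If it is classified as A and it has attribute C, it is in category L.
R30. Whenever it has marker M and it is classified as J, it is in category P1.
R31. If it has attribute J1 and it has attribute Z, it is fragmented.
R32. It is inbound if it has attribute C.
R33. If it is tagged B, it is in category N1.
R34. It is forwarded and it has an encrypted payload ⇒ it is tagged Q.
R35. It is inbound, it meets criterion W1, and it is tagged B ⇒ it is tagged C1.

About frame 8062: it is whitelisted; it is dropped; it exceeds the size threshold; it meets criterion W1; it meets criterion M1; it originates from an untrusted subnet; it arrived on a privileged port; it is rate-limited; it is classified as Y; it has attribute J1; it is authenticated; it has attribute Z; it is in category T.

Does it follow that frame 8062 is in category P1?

By R5 (it arrived on a privileged port, it meets criterion W1): it is logged.
By R8 (it has attribute Z, it is in category T, it meets criterion W1): it is classified as K.
By R11 (it originates from an untrusted subnet): it is marked high-priority.
By R13 (it meets criterion M1, it has attribute J1): it satisfies condition K1.
By R14 (it is dropped, it arrived on a privileged port): it has attribute C.
By R17 (it satisfies condition K1, it is whitelisted, it is dropped): it bypasses inspection.
By R23 (it is whitelisted): it is tagged B.
By R31 (it has attribute J1, it has attribute Z): it is fragmented.
By R32 (it has attribute C): it is inbound.
By R35 (it is inbound, it meets criterion W1, it is tagged B): it is tagged C1.
By R2 (it bypasses inspection, it has attribute J1): it is outbound.
By R4 (it is marked high-priority, it exceeds the size threshold): it satisfies condition L1.
By R6 (it is logged, it is classified as K): it is in state D.
By R27 (it is outbound, it is fragmented, it is tagged C1): it is tagged H.
By R1 (it satisfies condition L1, it exceeds the size threshold): it is classified as U.
By R3 (it is classified as U): it has marker M.
By R16 (it has marker M, it arrived on a privileged port): it is forwarded.
By R26 (it is tagged H, it is in state D): it has an encrypted payload.
By R34 (it is forwarded, it has an encrypted payload): it is tagged Q.
By R20 (it is tagged Q): it is in category P1.

Yes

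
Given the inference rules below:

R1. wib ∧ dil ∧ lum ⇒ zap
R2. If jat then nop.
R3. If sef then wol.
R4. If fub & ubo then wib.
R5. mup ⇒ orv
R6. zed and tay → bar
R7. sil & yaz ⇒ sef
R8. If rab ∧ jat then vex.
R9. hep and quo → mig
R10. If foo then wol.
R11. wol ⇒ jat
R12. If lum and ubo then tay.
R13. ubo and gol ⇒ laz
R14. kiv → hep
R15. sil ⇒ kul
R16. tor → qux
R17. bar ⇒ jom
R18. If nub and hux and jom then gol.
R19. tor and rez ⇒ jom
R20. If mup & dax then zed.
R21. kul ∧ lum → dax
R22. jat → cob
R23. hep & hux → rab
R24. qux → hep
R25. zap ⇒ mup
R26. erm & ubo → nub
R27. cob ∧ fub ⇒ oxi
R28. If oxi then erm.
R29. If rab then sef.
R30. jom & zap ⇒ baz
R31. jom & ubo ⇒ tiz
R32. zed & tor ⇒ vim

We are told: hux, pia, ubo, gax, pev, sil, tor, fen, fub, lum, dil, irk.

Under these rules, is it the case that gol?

wib  (by R4: fub, ubo)
tay  (by R12: lum, ubo)
kul  (by R15: sil)
qux  (by R16: tor)
dax  (by R21: kul, lum)
hep  (by R24: qux)
zap  (by R1: wib, dil, lum)
rab  (by R23: hep, hux)
mup  (by R25: zap)
sef  (by R29: rab)
wol  (by R3: sef)
jat  (by R11: wol)
zed  (by R20: mup, dax)
cob  (by R22: jat)
oxi  (by R27: cob, fub)
erm  (by R28: oxi)
bar  (by R6: zed, tay)
jom  (by R17: bar)
nub  (by R26: erm, ubo)
gol  (by R18: nub, hux, jom)

Yes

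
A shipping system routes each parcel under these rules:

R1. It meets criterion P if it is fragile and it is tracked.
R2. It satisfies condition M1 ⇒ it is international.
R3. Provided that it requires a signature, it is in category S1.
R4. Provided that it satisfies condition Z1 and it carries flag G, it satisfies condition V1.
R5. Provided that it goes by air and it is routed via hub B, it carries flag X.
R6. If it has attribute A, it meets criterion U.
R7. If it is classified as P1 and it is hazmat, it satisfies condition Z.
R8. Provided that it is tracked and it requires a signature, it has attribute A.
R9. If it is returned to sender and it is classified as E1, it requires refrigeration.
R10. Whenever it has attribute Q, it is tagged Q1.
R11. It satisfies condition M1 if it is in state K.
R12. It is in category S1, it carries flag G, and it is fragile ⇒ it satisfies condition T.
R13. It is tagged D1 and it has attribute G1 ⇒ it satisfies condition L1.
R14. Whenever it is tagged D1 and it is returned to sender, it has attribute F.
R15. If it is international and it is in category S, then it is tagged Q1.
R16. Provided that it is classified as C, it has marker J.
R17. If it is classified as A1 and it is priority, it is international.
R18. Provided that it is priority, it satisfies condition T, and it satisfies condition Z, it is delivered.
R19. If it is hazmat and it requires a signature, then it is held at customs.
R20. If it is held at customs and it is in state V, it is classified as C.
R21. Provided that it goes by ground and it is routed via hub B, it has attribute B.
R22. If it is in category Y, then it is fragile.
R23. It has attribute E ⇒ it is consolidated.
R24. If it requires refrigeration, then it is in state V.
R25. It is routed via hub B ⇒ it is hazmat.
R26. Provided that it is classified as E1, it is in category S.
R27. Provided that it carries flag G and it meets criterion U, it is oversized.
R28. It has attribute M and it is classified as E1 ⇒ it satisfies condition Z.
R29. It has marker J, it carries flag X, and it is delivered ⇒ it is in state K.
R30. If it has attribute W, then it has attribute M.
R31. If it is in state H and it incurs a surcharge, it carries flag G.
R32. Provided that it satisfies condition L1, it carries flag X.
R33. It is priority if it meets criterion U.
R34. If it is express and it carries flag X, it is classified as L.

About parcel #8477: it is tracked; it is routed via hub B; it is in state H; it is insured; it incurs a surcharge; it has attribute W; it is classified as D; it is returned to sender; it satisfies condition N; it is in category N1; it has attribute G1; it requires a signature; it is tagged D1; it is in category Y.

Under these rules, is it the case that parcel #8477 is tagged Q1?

No

Forward chaining from the given facts derives: is in category S1, has attribute A, satisfies condition L1, has attribute F, is fragile, is hazmat, has attribute M, carries flag G, carries flag X, meets criterion P, meets criterion U, satisfies condition T, is held at customs, is oversized, is priority.
Rules concluding "it is tagged Q1": R10 needs "it has attribute Q"; R15 needs "it is international" — none of these are established.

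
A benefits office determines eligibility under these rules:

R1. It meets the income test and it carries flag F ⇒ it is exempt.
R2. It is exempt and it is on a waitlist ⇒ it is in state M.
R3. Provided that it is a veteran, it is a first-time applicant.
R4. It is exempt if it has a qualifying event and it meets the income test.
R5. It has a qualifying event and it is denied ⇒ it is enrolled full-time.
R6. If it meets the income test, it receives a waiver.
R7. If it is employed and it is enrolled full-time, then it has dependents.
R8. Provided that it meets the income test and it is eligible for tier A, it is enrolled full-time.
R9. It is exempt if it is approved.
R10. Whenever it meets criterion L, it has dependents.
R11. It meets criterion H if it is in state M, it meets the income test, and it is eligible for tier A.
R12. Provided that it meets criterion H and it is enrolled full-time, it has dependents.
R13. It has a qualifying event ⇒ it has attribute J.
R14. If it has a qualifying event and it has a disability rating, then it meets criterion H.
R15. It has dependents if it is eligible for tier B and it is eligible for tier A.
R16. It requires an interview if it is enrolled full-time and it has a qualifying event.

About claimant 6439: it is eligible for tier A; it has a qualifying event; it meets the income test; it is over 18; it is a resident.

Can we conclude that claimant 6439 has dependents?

Forward chaining from the given facts derives: is exempt, receives a waiver, is enrolled full-time, has attribute J, requires an interview.
Rules concluding "it has dependents": R7 needs "it is employed"; R10 needs "it meets criterion L"; R12 needs "it meets criterion H"; R15 needs "it is eligible for tier B" — none of these are established.

No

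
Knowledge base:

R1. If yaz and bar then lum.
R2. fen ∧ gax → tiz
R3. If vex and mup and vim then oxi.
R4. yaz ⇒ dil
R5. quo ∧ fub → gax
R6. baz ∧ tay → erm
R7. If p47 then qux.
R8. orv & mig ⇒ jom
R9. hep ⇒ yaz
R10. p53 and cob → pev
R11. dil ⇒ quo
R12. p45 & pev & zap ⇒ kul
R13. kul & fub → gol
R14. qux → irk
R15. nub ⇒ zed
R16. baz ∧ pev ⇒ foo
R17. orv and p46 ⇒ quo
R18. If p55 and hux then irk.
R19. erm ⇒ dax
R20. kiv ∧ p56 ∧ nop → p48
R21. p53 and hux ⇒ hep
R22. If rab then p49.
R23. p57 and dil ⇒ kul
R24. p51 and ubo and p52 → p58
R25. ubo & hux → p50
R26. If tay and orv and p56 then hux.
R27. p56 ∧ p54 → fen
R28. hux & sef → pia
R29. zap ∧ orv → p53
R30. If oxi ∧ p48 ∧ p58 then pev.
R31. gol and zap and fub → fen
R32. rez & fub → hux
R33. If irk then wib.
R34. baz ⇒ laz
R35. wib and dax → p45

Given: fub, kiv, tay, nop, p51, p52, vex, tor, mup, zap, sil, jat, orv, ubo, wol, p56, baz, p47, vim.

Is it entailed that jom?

No

Forward chaining from the given facts derives: oxi, erm, qux, irk, dax, p48, p58, hux, p53, pev, wib, laz, p45, kul, gol, foo, hep, p50, fen, yaz, dil, quo, gax, tiz.
The only rule concluding jom is R8, which needs mig; that is never established.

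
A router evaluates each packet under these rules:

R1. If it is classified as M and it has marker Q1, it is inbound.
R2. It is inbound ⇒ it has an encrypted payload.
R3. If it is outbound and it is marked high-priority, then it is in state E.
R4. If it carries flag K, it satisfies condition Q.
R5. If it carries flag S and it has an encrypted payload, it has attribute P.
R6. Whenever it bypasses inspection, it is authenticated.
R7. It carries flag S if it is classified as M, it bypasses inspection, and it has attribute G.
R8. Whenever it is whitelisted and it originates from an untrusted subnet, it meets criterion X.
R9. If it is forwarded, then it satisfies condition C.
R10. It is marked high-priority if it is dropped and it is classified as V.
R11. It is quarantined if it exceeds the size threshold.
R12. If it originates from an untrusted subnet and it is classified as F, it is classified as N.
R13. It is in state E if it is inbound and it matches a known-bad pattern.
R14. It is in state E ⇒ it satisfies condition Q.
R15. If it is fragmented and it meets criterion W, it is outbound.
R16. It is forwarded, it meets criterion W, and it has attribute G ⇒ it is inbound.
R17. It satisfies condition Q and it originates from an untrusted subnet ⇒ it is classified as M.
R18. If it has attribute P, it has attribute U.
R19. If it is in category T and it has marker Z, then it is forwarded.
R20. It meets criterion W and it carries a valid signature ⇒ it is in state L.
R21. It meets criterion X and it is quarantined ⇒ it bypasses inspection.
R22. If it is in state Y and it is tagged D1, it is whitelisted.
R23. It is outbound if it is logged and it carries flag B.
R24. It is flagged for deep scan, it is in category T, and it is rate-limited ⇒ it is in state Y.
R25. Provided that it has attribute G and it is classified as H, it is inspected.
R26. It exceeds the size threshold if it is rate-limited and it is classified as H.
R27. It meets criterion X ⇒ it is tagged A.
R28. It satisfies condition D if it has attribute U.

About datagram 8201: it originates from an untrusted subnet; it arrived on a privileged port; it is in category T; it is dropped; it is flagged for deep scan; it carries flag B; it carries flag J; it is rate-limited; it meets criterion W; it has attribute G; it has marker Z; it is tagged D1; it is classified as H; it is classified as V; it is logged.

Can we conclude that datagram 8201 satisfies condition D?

Yes

By R10 (it is dropped, it is classified as V): it is marked high-priority.
By R19 (it is in category T, it has marker Z): it is forwarded.
By R23 (it is logged, it carries flag B): it is outbound.
By R24 (it is flagged for deep scan, it is in category T, it is rate-limited): it is in state Y.
By R26 (it is rate-limited, it is classified as H): it exceeds the size threshold.
By R3 (it is outbound, it is marked high-priority): it is in state E.
By R11 (it exceeds the size threshold): it is quarantined.
By R14 (it is in state E): it satisfies condition Q.
By R16 (it is forwarded, it meets criterion W, it has attribute G): it is inbound.
By R17 (it satisfies condition Q, it originates from an untrusted subnet): it is classified as M.
By R22 (it is in state Y, it is tagged D1): it is whitelisted.
By R2 (it is inbound): it has an encrypted payload.
By R8 (it is whitelisted, it originates from an untrusted subnet): it meets criterion X.
By R21 (it meets criterion X, it is quarantined): it bypasses inspection.
By R7 (it is classified as M, it bypasses inspection, it has attribute G): it carries flag S.
By R5 (it carries flag S, it has an encrypted payload): it has attribute P.
By R18 (it has attribute P): it has attribute U.
By R28 (it has attribute U): it satisfies condition D.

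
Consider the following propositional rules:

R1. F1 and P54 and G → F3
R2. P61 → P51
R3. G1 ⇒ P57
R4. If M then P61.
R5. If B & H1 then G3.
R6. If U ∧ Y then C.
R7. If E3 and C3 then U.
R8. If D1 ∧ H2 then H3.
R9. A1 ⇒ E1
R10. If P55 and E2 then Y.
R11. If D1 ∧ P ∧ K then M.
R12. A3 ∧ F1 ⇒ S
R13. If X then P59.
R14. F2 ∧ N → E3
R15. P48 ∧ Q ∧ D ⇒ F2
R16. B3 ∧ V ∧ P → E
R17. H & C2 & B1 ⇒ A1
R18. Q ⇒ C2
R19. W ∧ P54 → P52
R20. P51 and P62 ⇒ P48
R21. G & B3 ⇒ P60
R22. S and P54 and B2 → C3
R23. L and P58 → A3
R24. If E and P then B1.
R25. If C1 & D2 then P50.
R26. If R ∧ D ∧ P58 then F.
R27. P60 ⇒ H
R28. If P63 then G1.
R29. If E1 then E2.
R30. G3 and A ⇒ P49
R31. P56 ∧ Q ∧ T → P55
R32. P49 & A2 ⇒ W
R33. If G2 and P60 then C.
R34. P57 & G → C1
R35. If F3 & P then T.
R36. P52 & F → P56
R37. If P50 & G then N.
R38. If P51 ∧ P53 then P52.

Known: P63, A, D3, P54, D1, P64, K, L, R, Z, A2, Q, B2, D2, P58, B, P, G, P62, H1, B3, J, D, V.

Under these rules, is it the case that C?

No

Forward chaining from the given facts derives: G3, M, E, C2, P60, A3, B1, F, H, G1, P49, W, P57, P61, A1, P52, C1, P56, P51, E1, P48, P50, E2, N, F2, E3.
Rules concluding C: R6 needs U; R33 needs G2 — none of these are established.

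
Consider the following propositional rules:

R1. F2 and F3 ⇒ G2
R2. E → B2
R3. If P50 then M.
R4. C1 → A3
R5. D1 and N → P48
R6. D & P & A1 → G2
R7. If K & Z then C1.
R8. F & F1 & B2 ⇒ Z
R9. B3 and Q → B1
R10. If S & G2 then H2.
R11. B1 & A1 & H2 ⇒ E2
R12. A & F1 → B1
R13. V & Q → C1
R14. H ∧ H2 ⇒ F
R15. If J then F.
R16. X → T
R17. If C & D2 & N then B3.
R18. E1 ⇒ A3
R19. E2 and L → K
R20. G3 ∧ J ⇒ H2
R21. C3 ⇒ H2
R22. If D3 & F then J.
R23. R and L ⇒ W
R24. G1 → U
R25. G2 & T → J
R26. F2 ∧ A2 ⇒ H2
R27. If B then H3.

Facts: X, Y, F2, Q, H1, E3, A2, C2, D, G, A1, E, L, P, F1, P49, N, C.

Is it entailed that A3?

Forward chaining from the given facts derives: B2, G2, T, J, H2, F, Z.
Rules concluding A3: R4 needs C1; R18 needs E1 — none of these are established.

No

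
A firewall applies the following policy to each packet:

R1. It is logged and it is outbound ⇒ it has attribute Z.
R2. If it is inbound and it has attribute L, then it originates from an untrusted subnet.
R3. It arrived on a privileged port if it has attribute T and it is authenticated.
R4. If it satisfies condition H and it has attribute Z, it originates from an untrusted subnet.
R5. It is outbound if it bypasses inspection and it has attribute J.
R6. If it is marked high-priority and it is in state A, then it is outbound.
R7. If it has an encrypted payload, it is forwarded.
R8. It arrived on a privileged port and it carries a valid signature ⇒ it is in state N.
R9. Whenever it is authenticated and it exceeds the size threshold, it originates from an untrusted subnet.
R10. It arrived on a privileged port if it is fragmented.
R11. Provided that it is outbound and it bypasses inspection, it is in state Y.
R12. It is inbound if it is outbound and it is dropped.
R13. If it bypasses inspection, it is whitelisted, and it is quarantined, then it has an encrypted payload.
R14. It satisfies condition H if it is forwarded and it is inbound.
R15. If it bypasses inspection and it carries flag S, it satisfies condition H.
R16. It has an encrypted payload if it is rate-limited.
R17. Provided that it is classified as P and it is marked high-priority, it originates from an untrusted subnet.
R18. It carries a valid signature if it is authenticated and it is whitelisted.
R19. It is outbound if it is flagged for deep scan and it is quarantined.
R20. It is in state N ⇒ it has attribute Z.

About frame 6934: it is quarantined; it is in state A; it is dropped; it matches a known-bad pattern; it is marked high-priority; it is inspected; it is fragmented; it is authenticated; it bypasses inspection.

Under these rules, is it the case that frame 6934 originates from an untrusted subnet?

No

Forward chaining from the given facts derives: is outbound, arrived on a privileged port, is in state Y, is inbound.
Rules concluding "it originates from an untrusted subnet": R2 needs "it has attribute L"; R4 needs "it satisfies condition H"; R9 needs "it exceeds the size threshold"; R17 needs "it is classified as P" — none of these are established.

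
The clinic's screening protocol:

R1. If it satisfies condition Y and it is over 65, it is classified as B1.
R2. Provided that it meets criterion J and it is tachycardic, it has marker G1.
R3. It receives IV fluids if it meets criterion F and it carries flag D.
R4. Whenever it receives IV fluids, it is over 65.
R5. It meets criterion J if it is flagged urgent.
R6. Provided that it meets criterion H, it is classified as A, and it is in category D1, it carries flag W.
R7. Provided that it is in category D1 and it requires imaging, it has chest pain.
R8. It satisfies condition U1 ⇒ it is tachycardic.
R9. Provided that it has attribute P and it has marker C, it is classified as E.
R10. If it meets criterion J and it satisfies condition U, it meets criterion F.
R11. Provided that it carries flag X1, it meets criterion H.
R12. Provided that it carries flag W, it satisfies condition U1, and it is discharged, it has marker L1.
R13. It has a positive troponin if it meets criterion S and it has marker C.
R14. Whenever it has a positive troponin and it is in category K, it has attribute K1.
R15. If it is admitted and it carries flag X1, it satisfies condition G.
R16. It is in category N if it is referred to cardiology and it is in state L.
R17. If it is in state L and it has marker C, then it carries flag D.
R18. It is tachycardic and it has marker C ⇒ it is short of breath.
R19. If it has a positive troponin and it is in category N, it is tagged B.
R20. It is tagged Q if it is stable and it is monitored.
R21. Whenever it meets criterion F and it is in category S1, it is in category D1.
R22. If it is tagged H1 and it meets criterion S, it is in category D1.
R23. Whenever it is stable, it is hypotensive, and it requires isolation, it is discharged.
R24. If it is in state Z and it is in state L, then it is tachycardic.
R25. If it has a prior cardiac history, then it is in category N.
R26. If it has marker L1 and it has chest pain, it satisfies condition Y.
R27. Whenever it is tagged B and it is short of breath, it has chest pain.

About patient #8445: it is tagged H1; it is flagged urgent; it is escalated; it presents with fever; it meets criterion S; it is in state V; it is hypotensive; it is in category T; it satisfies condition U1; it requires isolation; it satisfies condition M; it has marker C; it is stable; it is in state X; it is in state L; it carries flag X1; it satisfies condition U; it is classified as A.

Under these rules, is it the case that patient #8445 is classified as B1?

Forward chaining from the given facts derives: meets criterion J, is tachycardic, meets criterion F, meets criterion H, has a positive troponin, carries flag D, is short of breath, is in category D1, is discharged, has marker G1, receives IV fluids, is over 65, carries flag W, has marker L1.
The only rule concluding "it is classified as B1" is R1, which needs "it satisfies condition Y"; that is never established.

No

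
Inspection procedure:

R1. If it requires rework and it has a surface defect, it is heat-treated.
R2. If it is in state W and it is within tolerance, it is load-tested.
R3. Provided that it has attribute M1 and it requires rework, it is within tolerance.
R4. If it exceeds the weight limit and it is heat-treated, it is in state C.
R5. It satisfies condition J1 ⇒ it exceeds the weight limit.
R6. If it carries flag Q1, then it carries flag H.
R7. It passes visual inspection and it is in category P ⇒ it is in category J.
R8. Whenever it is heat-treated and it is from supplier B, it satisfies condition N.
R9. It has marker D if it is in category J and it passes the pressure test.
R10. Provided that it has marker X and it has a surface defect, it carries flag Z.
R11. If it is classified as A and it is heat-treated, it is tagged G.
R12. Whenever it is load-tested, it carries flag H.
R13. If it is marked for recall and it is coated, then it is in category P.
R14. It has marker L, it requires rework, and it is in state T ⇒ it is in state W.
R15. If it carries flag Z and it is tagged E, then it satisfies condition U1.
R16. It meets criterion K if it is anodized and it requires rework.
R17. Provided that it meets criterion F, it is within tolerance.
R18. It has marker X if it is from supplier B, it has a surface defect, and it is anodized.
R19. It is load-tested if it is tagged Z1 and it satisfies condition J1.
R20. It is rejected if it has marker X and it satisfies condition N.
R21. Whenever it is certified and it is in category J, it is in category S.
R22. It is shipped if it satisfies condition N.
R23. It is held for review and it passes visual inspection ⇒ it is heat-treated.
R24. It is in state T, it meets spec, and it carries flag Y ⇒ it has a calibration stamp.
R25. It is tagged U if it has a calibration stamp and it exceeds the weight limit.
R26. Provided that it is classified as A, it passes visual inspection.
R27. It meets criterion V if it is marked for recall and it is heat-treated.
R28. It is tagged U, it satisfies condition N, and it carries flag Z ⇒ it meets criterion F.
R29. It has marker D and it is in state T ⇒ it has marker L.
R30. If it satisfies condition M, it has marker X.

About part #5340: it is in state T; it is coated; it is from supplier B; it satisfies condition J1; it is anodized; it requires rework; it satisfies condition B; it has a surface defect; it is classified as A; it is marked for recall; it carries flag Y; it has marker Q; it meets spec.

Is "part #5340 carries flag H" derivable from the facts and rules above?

Forward chaining from the given facts derives: is heat-treated, exceeds the weight limit, satisfies condition N, is tagged G, is in category P, meets criterion K, has marker X, is rejected, is shipped, has a calibration stamp, is tagged U, passes visual inspection, meets criterion V, is in state C, is in category J, carries flag Z, meets criterion F, is within tolerance.
Rules concluding "it carries flag H": R6 needs "it carries flag Q1"; R12 needs "it is load-tested" — none of these are established.

No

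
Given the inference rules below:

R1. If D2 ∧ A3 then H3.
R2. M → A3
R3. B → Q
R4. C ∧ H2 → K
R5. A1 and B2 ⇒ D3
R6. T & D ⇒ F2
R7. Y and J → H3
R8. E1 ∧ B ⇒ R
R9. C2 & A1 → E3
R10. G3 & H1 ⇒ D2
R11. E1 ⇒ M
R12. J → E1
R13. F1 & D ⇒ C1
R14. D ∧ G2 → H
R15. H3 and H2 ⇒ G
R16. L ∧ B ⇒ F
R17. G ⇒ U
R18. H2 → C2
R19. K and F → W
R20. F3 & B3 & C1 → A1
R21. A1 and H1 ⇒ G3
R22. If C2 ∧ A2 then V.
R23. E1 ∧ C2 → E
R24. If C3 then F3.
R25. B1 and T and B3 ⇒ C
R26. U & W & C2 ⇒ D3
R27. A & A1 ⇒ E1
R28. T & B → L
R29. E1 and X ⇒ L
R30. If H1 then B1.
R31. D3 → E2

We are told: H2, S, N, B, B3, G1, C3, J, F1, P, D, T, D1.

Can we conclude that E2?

No

Forward chaining from the given facts derives: Q, F2, E1, C1, C2, E, F3, L, R, M, F, A1, A3, E3.
The only rule concluding E2 is R31, which needs D3; that is never established.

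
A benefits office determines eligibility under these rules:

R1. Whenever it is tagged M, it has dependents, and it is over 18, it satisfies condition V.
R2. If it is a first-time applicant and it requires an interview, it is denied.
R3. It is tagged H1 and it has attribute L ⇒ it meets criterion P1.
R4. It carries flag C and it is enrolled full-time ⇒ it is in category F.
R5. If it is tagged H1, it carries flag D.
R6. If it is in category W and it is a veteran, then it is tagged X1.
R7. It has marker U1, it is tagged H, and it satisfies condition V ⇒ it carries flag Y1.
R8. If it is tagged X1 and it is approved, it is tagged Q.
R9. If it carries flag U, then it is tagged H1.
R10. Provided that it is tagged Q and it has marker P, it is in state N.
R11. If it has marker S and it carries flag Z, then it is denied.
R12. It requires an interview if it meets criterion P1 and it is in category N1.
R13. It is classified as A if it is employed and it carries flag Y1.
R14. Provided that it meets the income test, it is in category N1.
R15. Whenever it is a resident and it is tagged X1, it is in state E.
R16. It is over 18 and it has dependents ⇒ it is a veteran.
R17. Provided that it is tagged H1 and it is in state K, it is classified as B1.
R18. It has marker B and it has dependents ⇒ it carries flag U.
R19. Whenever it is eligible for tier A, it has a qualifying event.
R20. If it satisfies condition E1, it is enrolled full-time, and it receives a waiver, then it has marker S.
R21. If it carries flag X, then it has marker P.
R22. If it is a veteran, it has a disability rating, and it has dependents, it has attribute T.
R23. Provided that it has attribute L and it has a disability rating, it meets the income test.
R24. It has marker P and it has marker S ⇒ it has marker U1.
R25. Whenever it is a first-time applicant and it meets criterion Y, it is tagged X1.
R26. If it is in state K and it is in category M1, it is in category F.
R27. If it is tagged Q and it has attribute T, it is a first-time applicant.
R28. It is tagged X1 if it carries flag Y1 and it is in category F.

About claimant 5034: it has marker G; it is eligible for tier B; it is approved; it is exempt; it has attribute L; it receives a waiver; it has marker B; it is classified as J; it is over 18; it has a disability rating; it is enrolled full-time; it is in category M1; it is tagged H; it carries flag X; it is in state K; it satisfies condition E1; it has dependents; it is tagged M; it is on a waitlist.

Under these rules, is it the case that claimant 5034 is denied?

By R1 (it is tagged M, it has dependents, it is over 18): it satisfies condition V.
By R16 (it is over 18, it has dependents): it is a veteran.
By R18 (it has marker B, it has dependents): it carries flag U.
By R20 (it satisfies condition E1, it is enrolled full-time, it receives a waiver): it has marker S.
By R21 (it carries flag X): it has marker P.
By R22 (it is a veteran, it has a disability rating, it has dependents): it has attribute T.
By R23 (it has attribute L, it has a disability rating): it meets the income test.
By R24 (it has marker P, it has marker S): it has marker U1.
By R26 (it is in state K, it is in category M1): it is in category F.
By R7 (it has marker U1, it is tagged H, it satisfies condition V): it carries flag Y1.
By R9 (it carries flag U): it is tagged H1.
By R14 (it meets the income test): it is in category N1.
By R28 (it carries flag Y1, it is in category F): it is tagged X1.
By R3 (it is tagged H1, it has attribute L): it meets criterion P1.
By R8 (it is tagged X1, it is approved): it is tagged Q.
By R12 (it meets criterion P1, it is in category N1): it requires an interview.
By R27 (it is tagged Q, it has attribute T): it is a first-time applicant.
By R2 (it is a first-time applicant, it requires an interview): it is denied.

Yes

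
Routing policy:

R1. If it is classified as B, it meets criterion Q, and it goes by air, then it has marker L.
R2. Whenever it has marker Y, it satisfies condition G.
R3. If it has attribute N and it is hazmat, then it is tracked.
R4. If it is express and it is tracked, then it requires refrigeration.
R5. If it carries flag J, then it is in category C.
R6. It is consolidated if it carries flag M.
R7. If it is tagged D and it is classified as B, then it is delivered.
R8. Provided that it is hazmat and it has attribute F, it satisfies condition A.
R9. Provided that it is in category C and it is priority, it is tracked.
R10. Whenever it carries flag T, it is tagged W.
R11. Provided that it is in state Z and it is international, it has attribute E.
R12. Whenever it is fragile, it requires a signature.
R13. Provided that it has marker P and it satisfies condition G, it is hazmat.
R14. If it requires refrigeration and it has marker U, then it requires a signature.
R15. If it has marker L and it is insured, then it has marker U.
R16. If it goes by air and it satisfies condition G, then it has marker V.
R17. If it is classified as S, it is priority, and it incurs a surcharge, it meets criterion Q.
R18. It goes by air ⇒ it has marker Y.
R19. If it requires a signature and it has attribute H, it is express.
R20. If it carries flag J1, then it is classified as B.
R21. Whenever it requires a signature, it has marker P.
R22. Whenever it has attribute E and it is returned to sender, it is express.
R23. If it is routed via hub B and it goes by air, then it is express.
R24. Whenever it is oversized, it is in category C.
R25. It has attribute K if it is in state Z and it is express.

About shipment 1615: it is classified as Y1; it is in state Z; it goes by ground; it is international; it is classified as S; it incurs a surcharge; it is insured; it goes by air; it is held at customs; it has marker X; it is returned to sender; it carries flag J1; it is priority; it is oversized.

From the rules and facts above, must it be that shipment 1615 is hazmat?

Yes

By R11 (it is in state Z, it is international): it has attribute E.
By R17 (it is classified as S, it is priority, it incurs a surcharge): it meets criterion Q.
By R18 (it goes by air): it has marker Y.
By R20 (it carries flag J1): it is classified as B.
By R22 (it has attribute E, it is returned to sender): it is express.
By R24 (it is oversized): it is in category C.
By R1 (it is classified as B, it meets criterion Q, it goes by air): it has marker L.
By R2 (it has marker Y): it satisfies condition G.
By R9 (it is in category C, it is priority): it is tracked.
By R15 (it has marker L, it is insured): it has marker U.
By R4 (it is express, it is tracked): it requires refrigeration.
By R14 (it requires refrigeration, it has marker U): it requires a signature.
By R21 (it requires a signature): it has marker P.
By R13 (it has marker P, it satisfies condition G): it is hazmat.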